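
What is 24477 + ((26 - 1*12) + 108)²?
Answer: 39361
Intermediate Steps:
24477 + ((26 - 1*12) + 108)² = 24477 + ((26 - 12) + 108)² = 24477 + (14 + 108)² = 24477 + 122² = 24477 + 14884 = 39361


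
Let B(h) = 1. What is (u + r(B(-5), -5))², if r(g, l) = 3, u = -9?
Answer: 36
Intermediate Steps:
(u + r(B(-5), -5))² = (-9 + 3)² = (-6)² = 36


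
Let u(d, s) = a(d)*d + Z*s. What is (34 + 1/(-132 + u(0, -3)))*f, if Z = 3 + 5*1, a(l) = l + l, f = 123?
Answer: 217423/52 ≈ 4181.2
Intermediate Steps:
a(l) = 2*l
Z = 8 (Z = 3 + 5 = 8)
u(d, s) = 2*d**2 + 8*s (u(d, s) = (2*d)*d + 8*s = 2*d**2 + 8*s)
(34 + 1/(-132 + u(0, -3)))*f = (34 + 1/(-132 + (2*0**2 + 8*(-3))))*123 = (34 + 1/(-132 + (2*0 - 24)))*123 = (34 + 1/(-132 + (0 - 24)))*123 = (34 + 1/(-132 - 24))*123 = (34 + 1/(-156))*123 = (34 - 1/156)*123 = (5303/156)*123 = 217423/52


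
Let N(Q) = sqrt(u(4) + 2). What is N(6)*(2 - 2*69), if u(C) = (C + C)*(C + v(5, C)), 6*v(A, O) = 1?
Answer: -136*sqrt(318)/3 ≈ -808.41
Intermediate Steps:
v(A, O) = 1/6 (v(A, O) = (1/6)*1 = 1/6)
u(C) = 2*C*(1/6 + C) (u(C) = (C + C)*(C + 1/6) = (2*C)*(1/6 + C) = 2*C*(1/6 + C))
N(Q) = sqrt(318)/3 (N(Q) = sqrt((1/3)*4*(1 + 6*4) + 2) = sqrt((1/3)*4*(1 + 24) + 2) = sqrt((1/3)*4*25 + 2) = sqrt(100/3 + 2) = sqrt(106/3) = sqrt(318)/3)
N(6)*(2 - 2*69) = (sqrt(318)/3)*(2 - 2*69) = (sqrt(318)/3)*(2 - 138) = (sqrt(318)/3)*(-136) = -136*sqrt(318)/3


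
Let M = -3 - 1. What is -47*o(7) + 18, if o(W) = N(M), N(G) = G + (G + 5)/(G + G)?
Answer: 1695/8 ≈ 211.88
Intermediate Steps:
M = -4
N(G) = G + (5 + G)/(2*G) (N(G) = G + (5 + G)/((2*G)) = G + (5 + G)*(1/(2*G)) = G + (5 + G)/(2*G))
o(W) = -33/8 (o(W) = ½ - 4 + (5/2)/(-4) = ½ - 4 + (5/2)*(-¼) = ½ - 4 - 5/8 = -33/8)
-47*o(7) + 18 = -47*(-33/8) + 18 = 1551/8 + 18 = 1695/8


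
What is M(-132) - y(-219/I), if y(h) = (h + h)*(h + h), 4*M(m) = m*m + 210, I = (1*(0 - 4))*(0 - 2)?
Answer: 22575/16 ≈ 1410.9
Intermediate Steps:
I = 8 (I = (1*(-4))*(-2) = -4*(-2) = 8)
M(m) = 105/2 + m²/4 (M(m) = (m*m + 210)/4 = (m² + 210)/4 = (210 + m²)/4 = 105/2 + m²/4)
y(h) = 4*h² (y(h) = (2*h)*(2*h) = 4*h²)
M(-132) - y(-219/I) = (105/2 + (¼)*(-132)²) - 4*(-219/8)² = (105/2 + (¼)*17424) - 4*(-219*⅛)² = (105/2 + 4356) - 4*(-219/8)² = 8817/2 - 4*47961/64 = 8817/2 - 1*47961/16 = 8817/2 - 47961/16 = 22575/16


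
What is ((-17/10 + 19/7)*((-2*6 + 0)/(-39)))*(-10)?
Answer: -284/91 ≈ -3.1209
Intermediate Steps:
((-17/10 + 19/7)*((-2*6 + 0)/(-39)))*(-10) = ((-17*⅒ + 19*(⅐))*((-12 + 0)*(-1/39)))*(-10) = ((-17/10 + 19/7)*(-12*(-1/39)))*(-10) = ((71/70)*(4/13))*(-10) = (142/455)*(-10) = -284/91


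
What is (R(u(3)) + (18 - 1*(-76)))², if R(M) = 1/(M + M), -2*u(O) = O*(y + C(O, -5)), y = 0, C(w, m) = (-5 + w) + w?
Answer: 78961/9 ≈ 8773.4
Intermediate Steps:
C(w, m) = -5 + 2*w
u(O) = -O*(-5 + 2*O)/2 (u(O) = -O*(0 + (-5 + 2*O))/2 = -O*(-5 + 2*O)/2)
R(M) = 1/(2*M)
(R(u(3)) + (18 - 1*(-76)))² = (1/(2*(((½)*3*(5 - 2*3)))) + (18 - 1*(-76)))² = (1/(2*(((½)*3*(5 - 6)))) + (18 + 76))² = (1/(2*(((½)*3*(-1)))) + 94)² = (1/(2*(-3/2)) + 94)² = ((½)*(-⅔) + 94)² = (-⅓ + 94)² = (281/3)² = 78961/9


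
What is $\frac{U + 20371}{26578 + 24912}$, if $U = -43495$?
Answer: $- \frac{11562}{25745} \approx -0.4491$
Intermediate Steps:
$\frac{U + 20371}{26578 + 24912} = \frac{-43495 + 20371}{26578 + 24912} = - \frac{23124}{51490} = \left(-23124\right) \frac{1}{51490} = - \frac{11562}{25745}$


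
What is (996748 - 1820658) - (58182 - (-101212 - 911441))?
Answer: -1894745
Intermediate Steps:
(996748 - 1820658) - (58182 - (-101212 - 911441)) = -823910 - (58182 - 1*(-1012653)) = -823910 - (58182 + 1012653) = -823910 - 1*1070835 = -823910 - 1070835 = -1894745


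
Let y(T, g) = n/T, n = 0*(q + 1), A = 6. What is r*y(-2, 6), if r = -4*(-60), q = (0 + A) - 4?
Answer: 0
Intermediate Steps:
q = 2 (q = (0 + 6) - 4 = 6 - 4 = 2)
r = 240
n = 0 (n = 0*(2 + 1) = 0*3 = 0)
y(T, g) = 0 (y(T, g) = 0/T = 0)
r*y(-2, 6) = 240*0 = 0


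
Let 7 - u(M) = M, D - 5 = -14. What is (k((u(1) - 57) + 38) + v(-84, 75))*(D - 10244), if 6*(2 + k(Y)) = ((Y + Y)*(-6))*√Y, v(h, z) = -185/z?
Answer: 686951/15 - 266578*I*√13 ≈ 45797.0 - 9.6116e+5*I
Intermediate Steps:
D = -9 (D = 5 - 14 = -9)
u(M) = 7 - M
k(Y) = -2 - 2*Y^(3/2) (k(Y) = -2 + (((Y + Y)*(-6))*√Y)/6 = -2 + (((2*Y)*(-6))*√Y)/6 = -2 + ((-12*Y)*√Y)/6 = -2 + (-12*Y^(3/2))/6 = -2 - 2*Y^(3/2))
(k((u(1) - 57) + 38) + v(-84, 75))*(D - 10244) = ((-2 - 2*(((7 - 1*1) - 57) + 38)^(3/2)) - 185/75)*(-9 - 10244) = ((-2 - 2*(((7 - 1) - 57) + 38)^(3/2)) - 185*1/75)*(-10253) = ((-2 - 2*((6 - 57) + 38)^(3/2)) - 37/15)*(-10253) = ((-2 - 2*(-51 + 38)^(3/2)) - 37/15)*(-10253) = ((-2 - (-26)*I*√13) - 37/15)*(-10253) = ((-2 + 26*I*√13) - 37/15)*(-10253) = (-67/15 + 26*I*√13)*(-10253) = 686951/15 - 266578*I*√13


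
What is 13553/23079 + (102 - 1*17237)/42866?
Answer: 185504233/989304414 ≈ 0.18751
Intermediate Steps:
13553/23079 + (102 - 1*17237)/42866 = 13553*(1/23079) + (102 - 17237)*(1/42866) = 13553/23079 - 17135*1/42866 = 13553/23079 - 17135/42866 = 185504233/989304414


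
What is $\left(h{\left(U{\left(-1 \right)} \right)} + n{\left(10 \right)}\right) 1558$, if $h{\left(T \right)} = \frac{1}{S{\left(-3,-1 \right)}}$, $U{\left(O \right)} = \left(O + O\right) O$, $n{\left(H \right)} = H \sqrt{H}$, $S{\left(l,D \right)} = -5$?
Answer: $- \frac{1558}{5} + 15580 \sqrt{10} \approx 48957.0$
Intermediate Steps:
$n{\left(H \right)} = H^{\frac{3}{2}}$
$U{\left(O \right)} = 2 O^{2}$ ($U{\left(O \right)} = 2 O O = 2 O^{2}$)
$h{\left(T \right)} = - \frac{1}{5}$ ($h{\left(T \right)} = \frac{1}{-5} = - \frac{1}{5}$)
$\left(h{\left(U{\left(-1 \right)} \right)} + n{\left(10 \right)}\right) 1558 = \left(- \frac{1}{5} + 10^{\frac{3}{2}}\right) 1558 = \left(- \frac{1}{5} + 10 \sqrt{10}\right) 1558 = - \frac{1558}{5} + 15580 \sqrt{10}$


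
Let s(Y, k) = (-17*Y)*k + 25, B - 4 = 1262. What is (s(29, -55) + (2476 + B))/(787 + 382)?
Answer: 30882/1169 ≈ 26.417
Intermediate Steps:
B = 1266 (B = 4 + 1262 = 1266)
s(Y, k) = 25 - 17*Y*k (s(Y, k) = -17*Y*k + 25 = 25 - 17*Y*k)
(s(29, -55) + (2476 + B))/(787 + 382) = ((25 - 17*29*(-55)) + (2476 + 1266))/(787 + 382) = ((25 + 27115) + 3742)/1169 = (27140 + 3742)*(1/1169) = 30882*(1/1169) = 30882/1169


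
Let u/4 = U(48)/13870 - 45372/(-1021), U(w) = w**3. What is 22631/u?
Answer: 160241850685/1484448144 ≈ 107.95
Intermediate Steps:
u = 1484448144/7080635 (u = 4*(48**3/13870 - 45372/(-1021)) = 4*(110592*(1/13870) - 45372*(-1/1021)) = 4*(55296/6935 + 45372/1021) = 4*(371112036/7080635) = 1484448144/7080635 ≈ 209.65)
22631/u = 22631/(1484448144/7080635) = 22631*(7080635/1484448144) = 160241850685/1484448144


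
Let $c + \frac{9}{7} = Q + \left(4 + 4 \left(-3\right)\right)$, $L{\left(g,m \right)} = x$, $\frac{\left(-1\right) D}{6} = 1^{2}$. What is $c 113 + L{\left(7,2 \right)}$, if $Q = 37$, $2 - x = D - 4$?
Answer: $\frac{22006}{7} \approx 3143.7$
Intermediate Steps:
$D = -6$ ($D = - 6 \cdot 1^{2} = \left(-6\right) 1 = -6$)
$x = 12$ ($x = 2 - \left(-6 - 4\right) = 2 - -10 = 2 + 10 = 12$)
$L{\left(g,m \right)} = 12$
$c = \frac{194}{7}$ ($c = - \frac{9}{7} + \left(37 + \left(4 + 4 \left(-3\right)\right)\right) = - \frac{9}{7} + \left(37 + \left(4 - 12\right)\right) = - \frac{9}{7} + \left(37 - 8\right) = - \frac{9}{7} + 29 = \frac{194}{7} \approx 27.714$)
$c 113 + L{\left(7,2 \right)} = \frac{194}{7} \cdot 113 + 12 = \frac{21922}{7} + 12 = \frac{22006}{7}$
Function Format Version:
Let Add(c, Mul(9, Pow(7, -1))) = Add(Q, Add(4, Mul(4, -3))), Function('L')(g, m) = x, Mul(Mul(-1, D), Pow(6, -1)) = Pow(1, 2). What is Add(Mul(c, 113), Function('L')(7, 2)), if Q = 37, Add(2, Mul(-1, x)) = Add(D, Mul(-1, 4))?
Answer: Rational(22006, 7) ≈ 3143.7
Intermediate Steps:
D = -6 (D = Mul(-6, Pow(1, 2)) = Mul(-6, 1) = -6)
x = 12 (x = Add(2, Mul(-1, Add(-6, Mul(-1, 4)))) = Add(2, Mul(-1, Add(-6, -4))) = Add(2, Mul(-1, -10)) = Add(2, 10) = 12)
Function('L')(g, m) = 12
c = Rational(194, 7) (c = Add(Rational(-9, 7), Add(37, Add(4, Mul(4, -3)))) = Add(Rational(-9, 7), Add(37, Add(4, -12))) = Add(Rational(-9, 7), Add(37, -8)) = Add(Rational(-9, 7), 29) = Rational(194, 7) ≈ 27.714)
Add(Mul(c, 113), Function('L')(7, 2)) = Add(Mul(Rational(194, 7), 113), 12) = Add(Rational(21922, 7), 12) = Rational(22006, 7)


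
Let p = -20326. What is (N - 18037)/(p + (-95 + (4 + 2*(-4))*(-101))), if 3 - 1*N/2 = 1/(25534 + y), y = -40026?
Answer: 130652625/145043182 ≈ 0.90078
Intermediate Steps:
N = 43477/7246 (N = 6 - 2/(25534 - 40026) = 6 - 2/(-14492) = 6 - 2*(-1/14492) = 6 + 1/7246 = 43477/7246 ≈ 6.0001)
(N - 18037)/(p + (-95 + (4 + 2*(-4))*(-101))) = (43477/7246 - 18037)/(-20326 + (-95 + (4 + 2*(-4))*(-101))) = -130652625/(7246*(-20326 + (-95 + (4 - 8)*(-101)))) = -130652625/(7246*(-20326 + (-95 - 4*(-101)))) = -130652625/(7246*(-20326 + (-95 + 404))) = -130652625/(7246*(-20326 + 309)) = -130652625/7246/(-20017) = -130652625/7246*(-1/20017) = 130652625/145043182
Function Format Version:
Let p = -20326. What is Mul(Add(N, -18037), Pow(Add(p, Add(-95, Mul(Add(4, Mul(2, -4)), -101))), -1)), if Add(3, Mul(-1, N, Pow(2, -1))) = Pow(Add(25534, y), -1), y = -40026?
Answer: Rational(130652625, 145043182) ≈ 0.90078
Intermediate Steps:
N = Rational(43477, 7246) (N = Add(6, Mul(-2, Pow(Add(25534, -40026), -1))) = Add(6, Mul(-2, Pow(-14492, -1))) = Add(6, Mul(-2, Rational(-1, 14492))) = Add(6, Rational(1, 7246)) = Rational(43477, 7246) ≈ 6.0001)
Mul(Add(N, -18037), Pow(Add(p, Add(-95, Mul(Add(4, Mul(2, -4)), -101))), -1)) = Mul(Add(Rational(43477, 7246), -18037), Pow(Add(-20326, Add(-95, Mul(Add(4, Mul(2, -4)), -101))), -1)) = Mul(Rational(-130652625, 7246), Pow(Add(-20326, Add(-95, Mul(Add(4, -8), -101))), -1)) = Mul(Rational(-130652625, 7246), Pow(Add(-20326, Add(-95, Mul(-4, -101))), -1)) = Mul(Rational(-130652625, 7246), Pow(Add(-20326, Add(-95, 404)), -1)) = Mul(Rational(-130652625, 7246), Pow(Add(-20326, 309), -1)) = Mul(Rational(-130652625, 7246), Pow(-20017, -1)) = Mul(Rational(-130652625, 7246), Rational(-1, 20017)) = Rational(130652625, 145043182)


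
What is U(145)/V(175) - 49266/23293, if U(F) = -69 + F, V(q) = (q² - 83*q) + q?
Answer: -800033882/379093575 ≈ -2.1104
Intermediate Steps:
V(q) = q² - 82*q
U(145)/V(175) - 49266/23293 = (-69 + 145)/((175*(-82 + 175))) - 49266/23293 = 76/((175*93)) - 49266*1/23293 = 76/16275 - 49266/23293 = -800033882/379093575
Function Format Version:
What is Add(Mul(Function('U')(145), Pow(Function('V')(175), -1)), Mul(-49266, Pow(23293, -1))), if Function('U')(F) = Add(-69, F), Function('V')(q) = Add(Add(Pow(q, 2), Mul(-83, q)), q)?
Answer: Rational(-800033882, 379093575) ≈ -2.1104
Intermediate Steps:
Function('V')(q) = Add(Pow(q, 2), Mul(-82, q))
Add(Mul(Function('U')(145), Pow(Function('V')(175), -1)), Mul(-49266, Pow(23293, -1))) = Add(Mul(Add(-69, 145), Pow(Mul(175, Add(-82, 175)), -1)), Mul(-49266, Pow(23293, -1))) = Add(Mul(76, Pow(Mul(175, 93), -1)), Mul(-49266, Rational(1, 23293))) = Add(Mul(76, Pow(16275, -1)), Rational(-49266, 23293)) = Add(Mul(76, Rational(1, 16275)), Rational(-49266, 23293)) = Add(Rational(76, 16275), Rational(-49266, 23293)) = Rational(-800033882, 379093575)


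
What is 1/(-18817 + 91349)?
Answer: 1/72532 ≈ 1.3787e-5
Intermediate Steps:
1/(-18817 + 91349) = 1/72532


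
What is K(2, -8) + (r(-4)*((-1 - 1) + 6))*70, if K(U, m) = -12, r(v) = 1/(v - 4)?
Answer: -47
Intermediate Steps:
r(v) = 1/(-4 + v)
K(2, -8) + (r(-4)*((-1 - 1) + 6))*70 = -12 + (((-1 - 1) + 6)/(-4 - 4))*70 = -12 + ((-2 + 6)/(-8))*70 = -12 - ⅛*4*70 = -12 - ½*70 = -12 - 35 = -47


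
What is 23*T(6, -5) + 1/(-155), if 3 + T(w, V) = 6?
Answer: 10694/155 ≈ 68.994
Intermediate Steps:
T(w, V) = 3 (T(w, V) = -3 + 6 = 3)
23*T(6, -5) + 1/(-155) = 23*3 + 1/(-155) = 69 - 1/155 = 10694/155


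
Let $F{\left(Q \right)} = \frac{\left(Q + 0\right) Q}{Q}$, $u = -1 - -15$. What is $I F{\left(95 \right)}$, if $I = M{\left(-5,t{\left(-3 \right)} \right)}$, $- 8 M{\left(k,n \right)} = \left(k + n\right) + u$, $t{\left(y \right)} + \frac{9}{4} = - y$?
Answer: $- \frac{3705}{32} \approx -115.78$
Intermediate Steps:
$u = 14$ ($u = -1 + 15 = 14$)
$F{\left(Q \right)} = Q$ ($F{\left(Q \right)} = \frac{Q Q}{Q} = \frac{Q^{2}}{Q} = Q$)
$t{\left(y \right)} = - \frac{9}{4} - y$
$M{\left(k,n \right)} = - \frac{7}{4} - \frac{k}{8} - \frac{n}{8}$ ($M{\left(k,n \right)} = - \frac{\left(k + n\right) + 14}{8} = - \frac{14 + k + n}{8} = - \frac{7}{4} - \frac{k}{8} - \frac{n}{8}$)
$I = - \frac{39}{32}$ ($I = - \frac{7}{4} - - \frac{5}{8} - \frac{- \frac{9}{4} - -3}{8} = - \frac{7}{4} + \frac{5}{8} - \frac{- \frac{9}{4} + 3}{8} = - \frac{7}{4} + \frac{5}{8} - \frac{3}{32} = - \frac{39}{32} \approx -1.2188$)
$I F{\left(95 \right)} = \left(- \frac{39}{32}\right) 95 = - \frac{3705}{32}$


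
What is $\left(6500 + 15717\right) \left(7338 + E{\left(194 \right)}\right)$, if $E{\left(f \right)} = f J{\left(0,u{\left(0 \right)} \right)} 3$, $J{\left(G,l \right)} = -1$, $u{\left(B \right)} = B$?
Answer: $150098052$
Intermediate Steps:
$E{\left(f \right)} = - 3 f$ ($E{\left(f \right)} = f \left(-1\right) 3 = - f 3 = - 3 f$)
$\left(6500 + 15717\right) \left(7338 + E{\left(194 \right)}\right) = \left(6500 + 15717\right) \left(7338 - 582\right) = 22217 \left(7338 - 582\right) = 22217 \cdot 6756 = 150098052$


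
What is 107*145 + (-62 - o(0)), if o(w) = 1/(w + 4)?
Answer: 61811/4 ≈ 15453.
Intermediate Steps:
o(w) = 1/(4 + w)
107*145 + (-62 - o(0)) = 107*145 + (-62 - 1/(4 + 0)) = 15515 + (-62 - 1/4) = 15515 - 249/4 = 61811/4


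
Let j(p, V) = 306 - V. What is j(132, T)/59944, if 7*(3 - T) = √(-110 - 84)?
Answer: 303/59944 + I*√194/419608 ≈ 0.0050547 + 3.3194e-5*I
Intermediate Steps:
T = 3 - I*√194/7 (T = 3 - √(-110 - 84)/7 = 3 - I*√194/7 ≈ 3.0 - 1.9898*I)
j(132, T)/59944 = (306 - (3 - I*√194/7))/59944 = (306 + (-3 + I*√194/7))*(1/59944) = (303 + I*√194/7)*(1/59944) = 303/59944 + I*√194/419608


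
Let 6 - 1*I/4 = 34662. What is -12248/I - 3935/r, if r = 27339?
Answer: -2925519/52636688 ≈ -0.055579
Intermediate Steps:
I = -138624 (I = 24 - 4*34662 = 24 - 138648 = -138624)
-12248/I - 3935/r = -12248/(-138624) - 3935/27339 = -12248*(-1/138624) - 3935*1/27339 = 1531/17328 - 3935/27339 = -2925519/52636688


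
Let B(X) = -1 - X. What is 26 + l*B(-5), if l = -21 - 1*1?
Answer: -62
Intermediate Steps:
l = -22 (l = -21 - 1 = -22)
26 + l*B(-5) = 26 - 22*(-1 - 1*(-5)) = 26 - 22*(-1 + 5) = 26 - 22*4 = 26 - 88 = -62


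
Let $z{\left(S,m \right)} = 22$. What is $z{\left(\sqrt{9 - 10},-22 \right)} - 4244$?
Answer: $-4222$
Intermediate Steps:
$z{\left(\sqrt{9 - 10},-22 \right)} - 4244 = 22 - 4244 = -4222$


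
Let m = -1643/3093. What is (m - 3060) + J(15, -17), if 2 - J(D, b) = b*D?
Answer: -8671322/3093 ≈ -2803.5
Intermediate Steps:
J(D, b) = 2 - D*b (J(D, b) = 2 - b*D = 2 - D*b)
m = -1643/3093 (m = -1643*1/3093 = -1643/3093 ≈ -0.53120)
(m - 3060) + J(15, -17) = (-1643/3093 - 3060) + (2 - 1*15*(-17)) = -9466223/3093 + (2 + 255) = -9466223/3093 + 257 = -8671322/3093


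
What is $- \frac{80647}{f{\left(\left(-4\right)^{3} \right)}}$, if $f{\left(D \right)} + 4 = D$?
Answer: $\frac{80647}{68} \approx 1186.0$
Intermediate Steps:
$f{\left(D \right)} = -4 + D$
$- \frac{80647}{f{\left(\left(-4\right)^{3} \right)}} = - \frac{80647}{-4 + \left(-4\right)^{3}} = - \frac{80647}{-4 - 64} = - \frac{80647}{-68} = \left(-80647\right) \left(- \frac{1}{68}\right) = \frac{80647}{68}$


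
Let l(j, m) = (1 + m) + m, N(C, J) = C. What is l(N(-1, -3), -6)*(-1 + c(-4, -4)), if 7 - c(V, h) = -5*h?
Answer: 154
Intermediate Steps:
c(V, h) = 7 + 5*h (c(V, h) = 7 - (-5)*h = 7 + 5*h)
l(j, m) = 1 + 2*m
l(N(-1, -3), -6)*(-1 + c(-4, -4)) = (1 + 2*(-6))*(-1 + (7 + 5*(-4))) = (1 - 12)*(-1 + (7 - 20)) = -11*(-1 - 13) = -11*(-14) = 154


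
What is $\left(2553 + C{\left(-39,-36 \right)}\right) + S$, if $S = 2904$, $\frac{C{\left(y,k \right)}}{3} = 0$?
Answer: $5457$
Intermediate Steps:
$C{\left(y,k \right)} = 0$ ($C{\left(y,k \right)} = 3 \cdot 0 = 0$)
$\left(2553 + C{\left(-39,-36 \right)}\right) + S = \left(2553 + 0\right) + 2904 = 2553 + 2904 = 5457$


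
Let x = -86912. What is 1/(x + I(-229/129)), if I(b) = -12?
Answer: -1/86924 ≈ -1.1504e-5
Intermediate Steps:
1/(x + I(-229/129)) = 1/(-86912 - 12) = 1/(-86924) = -1/86924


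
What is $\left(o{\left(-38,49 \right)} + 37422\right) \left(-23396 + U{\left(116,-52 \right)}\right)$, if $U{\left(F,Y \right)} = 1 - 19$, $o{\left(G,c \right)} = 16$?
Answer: $-876573332$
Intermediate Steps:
$U{\left(F,Y \right)} = -18$
$\left(o{\left(-38,49 \right)} + 37422\right) \left(-23396 + U{\left(116,-52 \right)}\right) = \left(16 + 37422\right) \left(-23396 - 18\right) = 37438 \left(-23414\right) = -876573332$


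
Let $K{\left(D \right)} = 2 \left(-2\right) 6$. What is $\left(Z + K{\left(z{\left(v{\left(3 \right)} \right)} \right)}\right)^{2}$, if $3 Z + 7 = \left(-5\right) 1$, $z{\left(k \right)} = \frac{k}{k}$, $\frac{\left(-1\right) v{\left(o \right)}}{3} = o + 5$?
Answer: $784$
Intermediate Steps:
$v{\left(o \right)} = -15 - 3 o$ ($v{\left(o \right)} = - 3 \left(o + 5\right) = - 3 \left(5 + o\right) = -15 - 3 o$)
$z{\left(k \right)} = 1$
$K{\left(D \right)} = -24$ ($K{\left(D \right)} = \left(-4\right) 6 = -24$)
$Z = -4$ ($Z = - \frac{7}{3} + \frac{\left(-5\right) 1}{3} = - \frac{7}{3} + \frac{1}{3} \left(-5\right) = - \frac{7}{3} - \frac{5}{3} = -4$)
$\left(Z + K{\left(z{\left(v{\left(3 \right)} \right)} \right)}\right)^{2} = \left(-4 - 24\right)^{2} = \left(-28\right)^{2} = 784$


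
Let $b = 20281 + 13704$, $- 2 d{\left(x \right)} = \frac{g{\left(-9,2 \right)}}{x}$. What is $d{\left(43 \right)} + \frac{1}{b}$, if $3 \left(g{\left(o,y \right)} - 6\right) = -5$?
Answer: $- \frac{441547}{8768130} \approx -0.050358$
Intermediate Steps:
$g{\left(o,y \right)} = \frac{13}{3}$ ($g{\left(o,y \right)} = 6 + \frac{1}{3} \left(-5\right) = 6 - \frac{5}{3} = \frac{13}{3}$)
$d{\left(x \right)} = - \frac{13}{6 x}$ ($d{\left(x \right)} = - \frac{\frac{13}{3} \frac{1}{x}}{2} = - \frac{13}{6 x}$)
$b = 33985$
$d{\left(43 \right)} + \frac{1}{b} = - \frac{13}{6 \cdot 43} + \frac{1}{33985} = \left(- \frac{13}{6}\right) \frac{1}{43} + \frac{1}{33985} = - \frac{13}{258} + \frac{1}{33985} = - \frac{441547}{8768130}$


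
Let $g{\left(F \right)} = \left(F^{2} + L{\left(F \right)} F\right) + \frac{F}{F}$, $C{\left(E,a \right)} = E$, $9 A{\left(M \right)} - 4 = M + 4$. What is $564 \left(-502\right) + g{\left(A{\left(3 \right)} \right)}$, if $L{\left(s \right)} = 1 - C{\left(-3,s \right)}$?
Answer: $- \frac{22932770}{81} \approx -2.8312 \cdot 10^{5}$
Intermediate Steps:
$A{\left(M \right)} = \frac{8}{9} + \frac{M}{9}$ ($A{\left(M \right)} = \frac{4}{9} + \frac{M + 4}{9} = \frac{4}{9} + \frac{4 + M}{9} = \frac{4}{9} + \left(\frac{4}{9} + \frac{M}{9}\right) = \frac{8}{9} + \frac{M}{9}$)
$L{\left(s \right)} = 4$ ($L{\left(s \right)} = 1 - -3 = 1 + 3 = 4$)
$g{\left(F \right)} = 1 + F^{2} + 4 F$ ($g{\left(F \right)} = \left(F^{2} + 4 F\right) + \frac{F}{F} = \left(F^{2} + 4 F\right) + 1 = 1 + F^{2} + 4 F$)
$564 \left(-502\right) + g{\left(A{\left(3 \right)} \right)} = 564 \left(-502\right) + \left(1 + \left(\frac{8}{9} + \frac{1}{9} \cdot 3\right)^{2} + 4 \left(\frac{8}{9} + \frac{1}{9} \cdot 3\right)\right) = -283128 + \left(1 + \left(\frac{8}{9} + \frac{1}{3}\right)^{2} + 4 \left(\frac{8}{9} + \frac{1}{3}\right)\right) = -283128 + \left(1 + \left(\frac{11}{9}\right)^{2} + 4 \cdot \frac{11}{9}\right) = -283128 + \left(1 + \frac{121}{81} + \frac{44}{9}\right) = -283128 + \frac{598}{81} = - \frac{22932770}{81}$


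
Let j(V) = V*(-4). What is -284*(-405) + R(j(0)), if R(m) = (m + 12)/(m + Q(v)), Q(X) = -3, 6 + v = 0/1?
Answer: 115016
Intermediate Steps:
v = -6 (v = -6 + 0/1 = -6 + 0*1 = -6 + 0 = -6)
j(V) = -4*V
R(m) = (12 + m)/(-3 + m) (R(m) = (m + 12)/(m - 3) = (12 + m)/(-3 + m))
-284*(-405) + R(j(0)) = -284*(-405) + (12 - 4*0)/(-3 - 4*0) = 115020 + (12 + 0)/(-3 + 0) = 115020 + 12/(-3) = 115020 - 1/3*12 = 115020 - 4 = 115016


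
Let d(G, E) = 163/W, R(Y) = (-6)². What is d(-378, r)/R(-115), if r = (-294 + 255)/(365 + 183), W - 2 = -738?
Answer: -163/26496 ≈ -0.0061519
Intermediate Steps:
R(Y) = 36
W = -736 (W = 2 - 738 = -736)
r = -39/548 ≈ -0.071168
d(G, E) = -163/736 (d(G, E) = 163/(-736) = 163*(-1/736) = -163/736)
d(-378, r)/R(-115) = -163/736/36 = -163/736*1/36 = -163/26496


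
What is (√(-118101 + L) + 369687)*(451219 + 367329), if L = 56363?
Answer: 302606554476 + 818548*I*√61738 ≈ 3.0261e+11 + 2.0339e+8*I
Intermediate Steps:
(√(-118101 + L) + 369687)*(451219 + 367329) = (√(-118101 + 56363) + 369687)*(451219 + 367329) = (√(-61738) + 369687)*818548 = (I*√61738 + 369687)*818548 = (369687 + I*√61738)*818548 = 302606554476 + 818548*I*√61738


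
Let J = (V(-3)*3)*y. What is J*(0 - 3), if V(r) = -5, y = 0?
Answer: 0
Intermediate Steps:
J = 0 (J = -5*3*0 = -15*0 = 0)
J*(0 - 3) = 0*(0 - 3) = 0*(-3) = 0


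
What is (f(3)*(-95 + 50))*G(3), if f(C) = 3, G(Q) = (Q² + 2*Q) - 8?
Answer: -945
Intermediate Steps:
G(Q) = -8 + Q² + 2*Q
(f(3)*(-95 + 50))*G(3) = (3*(-95 + 50))*(-8 + 3² + 2*3) = (3*(-45))*(-8 + 9 + 6) = -135*7 = -945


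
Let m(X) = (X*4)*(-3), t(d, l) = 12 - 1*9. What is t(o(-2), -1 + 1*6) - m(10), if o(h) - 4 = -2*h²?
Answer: 123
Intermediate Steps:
o(h) = 4 - 2*h²
t(d, l) = 3 (t(d, l) = 12 - 9 = 3)
m(X) = -12*X (m(X) = (4*X)*(-3) = -12*X)
t(o(-2), -1 + 1*6) - m(10) = 3 - (-12)*10 = 3 - 1*(-120) = 3 + 120 = 123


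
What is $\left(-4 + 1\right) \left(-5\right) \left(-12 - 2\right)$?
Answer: $-210$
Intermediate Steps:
$\left(-4 + 1\right) \left(-5\right) \left(-12 - 2\right) = \left(-3\right) \left(-5\right) \left(-14\right) = 15 \left(-14\right) = -210$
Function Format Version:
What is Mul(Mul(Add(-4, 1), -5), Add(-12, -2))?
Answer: -210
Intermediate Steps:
Mul(Mul(Add(-4, 1), -5), Add(-12, -2)) = Mul(Mul(-3, -5), -14) = Mul(15, -14) = -210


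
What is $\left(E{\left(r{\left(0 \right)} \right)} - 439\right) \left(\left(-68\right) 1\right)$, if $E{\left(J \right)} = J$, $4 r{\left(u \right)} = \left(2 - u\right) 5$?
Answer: $29682$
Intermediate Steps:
$r{\left(u \right)} = \frac{5}{2} - \frac{5 u}{4}$ ($r{\left(u \right)} = \frac{\left(2 - u\right) 5}{4} = \frac{10 - 5 u}{4} = \frac{5}{2} - \frac{5 u}{4}$)
$\left(E{\left(r{\left(0 \right)} \right)} - 439\right) \left(\left(-68\right) 1\right) = \left(\left(\frac{5}{2} - 0\right) - 439\right) \left(\left(-68\right) 1\right) = \left(\left(\frac{5}{2} + 0\right) - 439\right) \left(-68\right) = \left(\frac{5}{2} - 439\right) \left(-68\right) = \left(- \frac{873}{2}\right) \left(-68\right) = 29682$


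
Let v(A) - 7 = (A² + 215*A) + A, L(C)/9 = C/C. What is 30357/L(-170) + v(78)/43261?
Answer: 145942292/43261 ≈ 3373.5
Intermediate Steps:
L(C) = 9 (L(C) = 9*(C/C) = 9*1 = 9)
v(A) = 7 + A² + 216*A (v(A) = 7 + ((A² + 215*A) + A) = 7 + (A² + 216*A) = 7 + A² + 216*A)
30357/L(-170) + v(78)/43261 = 30357/9 + (7 + 78² + 216*78)/43261 = 30357*(⅑) + (7 + 6084 + 16848)*(1/43261) = 3373 + 22939*(1/43261) = 3373 + 22939/43261 = 145942292/43261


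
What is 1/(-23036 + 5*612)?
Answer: -1/19976 ≈ -5.0060e-5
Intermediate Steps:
1/(-23036 + 5*612) = 1/(-23036 + 3060) = 1/(-19976) = -1/19976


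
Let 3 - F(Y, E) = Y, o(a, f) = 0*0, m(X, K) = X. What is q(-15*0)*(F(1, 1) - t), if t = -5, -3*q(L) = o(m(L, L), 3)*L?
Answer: 0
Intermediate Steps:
o(a, f) = 0
q(L) = 0 (q(L) = -0*L = -⅓*0 = 0)
F(Y, E) = 3 - Y
q(-15*0)*(F(1, 1) - t) = 0*((3 - 1*1) - 1*(-5)) = 0*((3 - 1) + 5) = 0*(2 + 5) = 0*7 = 0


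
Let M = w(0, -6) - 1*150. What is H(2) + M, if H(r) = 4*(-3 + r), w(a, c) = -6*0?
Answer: -154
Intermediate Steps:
w(a, c) = 0
H(r) = -12 + 4*r
M = -150 (M = 0 - 1*150 = 0 - 150 = -150)
H(2) + M = (-12 + 4*2) - 150 = (-12 + 8) - 150 = -4 - 150 = -154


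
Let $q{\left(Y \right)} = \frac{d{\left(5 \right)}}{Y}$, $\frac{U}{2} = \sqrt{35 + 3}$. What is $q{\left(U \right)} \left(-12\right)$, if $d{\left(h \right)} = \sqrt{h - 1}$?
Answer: $- \frac{6 \sqrt{38}}{19} \approx -1.9467$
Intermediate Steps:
$d{\left(h \right)} = \sqrt{-1 + h}$
$U = 2 \sqrt{38}$ ($U = 2 \sqrt{35 + 3} = 2 \sqrt{38} \approx 12.329$)
$q{\left(Y \right)} = \frac{2}{Y}$ ($q{\left(Y \right)} = \frac{\sqrt{-1 + 5}}{Y} = \frac{\sqrt{4}}{Y} = \frac{2}{Y}$)
$q{\left(U \right)} \left(-12\right) = \frac{2}{2 \sqrt{38}} \left(-12\right) = 2 \frac{\sqrt{38}}{76} \left(-12\right) = \frac{\sqrt{38}}{38} \left(-12\right) = - \frac{6 \sqrt{38}}{19}$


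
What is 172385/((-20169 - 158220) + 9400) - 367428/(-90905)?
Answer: 46420631867/15361945045 ≈ 3.0218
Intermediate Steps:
172385/((-20169 - 158220) + 9400) - 367428/(-90905) = 172385/(-178389 + 9400) - 367428*(-1/90905) = 172385/(-168989) + 367428/90905 = 172385*(-1/168989) + 367428/90905 = -172385/168989 + 367428/90905 = 46420631867/15361945045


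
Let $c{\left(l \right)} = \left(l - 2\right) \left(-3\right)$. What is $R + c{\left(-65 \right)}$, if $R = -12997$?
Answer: $-12796$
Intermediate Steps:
$c{\left(l \right)} = 6 - 3 l$ ($c{\left(l \right)} = \left(-2 + l\right) \left(-3\right) = 6 - 3 l$)
$R + c{\left(-65 \right)} = -12997 + \left(6 - -195\right) = -12997 + \left(6 + 195\right) = -12997 + 201 = -12796$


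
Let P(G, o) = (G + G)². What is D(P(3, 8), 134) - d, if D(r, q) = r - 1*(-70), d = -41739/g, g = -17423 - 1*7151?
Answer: 2563105/24574 ≈ 104.30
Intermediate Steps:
g = -24574 (g = -17423 - 7151 = -24574)
P(G, o) = 4*G² (P(G, o) = (2*G)² = 4*G²)
d = 41739/24574 (d = -41739/(-24574) = -41739*(-1/24574) = 41739/24574 ≈ 1.6985)
D(r, q) = 70 + r (D(r, q) = r + 70 = 70 + r)
D(P(3, 8), 134) - d = (70 + 4*3²) - 1*41739/24574 = (70 + 4*9) - 41739/24574 = (70 + 36) - 41739/24574 = 106 - 41739/24574 = 2563105/24574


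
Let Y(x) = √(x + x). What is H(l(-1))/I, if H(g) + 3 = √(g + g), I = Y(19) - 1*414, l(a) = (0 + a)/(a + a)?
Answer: 414/85679 + √38/85679 ≈ 0.0049039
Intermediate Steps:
l(a) = ½ (l(a) = a/((2*a)) = a*(1/(2*a)) = ½)
Y(x) = √2*√x (Y(x) = √(2*x) = √2*√x)
I = -414 + √38 (I = √2*√19 - 1*414 = √38 - 414 = -414 + √38 ≈ -407.84)
H(g) = -3 + √2*√g (H(g) = -3 + √(g + g) = -3 + √(2*g) = -3 + √2*√g)
H(l(-1))/I = (-3 + √2*√(½))/(-414 + √38) = (-3 + √2*(√2/2))/(-414 + √38) = (-3 + 1)/(-414 + √38) = -2/(-414 + √38)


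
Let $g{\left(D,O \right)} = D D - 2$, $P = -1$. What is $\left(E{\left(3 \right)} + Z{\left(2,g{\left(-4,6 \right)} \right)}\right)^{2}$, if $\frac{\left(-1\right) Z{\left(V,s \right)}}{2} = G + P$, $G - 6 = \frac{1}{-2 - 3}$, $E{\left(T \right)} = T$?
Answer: $\frac{1089}{25} \approx 43.56$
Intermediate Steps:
$G = \frac{29}{5}$ ($G = 6 + \frac{1}{-2 - 3} = 6 + \frac{1}{-5} = 6 - \frac{1}{5} = \frac{29}{5} \approx 5.8$)
$g{\left(D,O \right)} = -2 + D^{2}$ ($g{\left(D,O \right)} = D^{2} - 2 = -2 + D^{2}$)
$Z{\left(V,s \right)} = - \frac{48}{5}$ ($Z{\left(V,s \right)} = - 2 \left(\frac{29}{5} - 1\right) = \left(-2\right) \frac{24}{5} = - \frac{48}{5}$)
$\left(E{\left(3 \right)} + Z{\left(2,g{\left(-4,6 \right)} \right)}\right)^{2} = \left(3 - \frac{48}{5}\right)^{2} = \left(- \frac{33}{5}\right)^{2} = \frac{1089}{25}$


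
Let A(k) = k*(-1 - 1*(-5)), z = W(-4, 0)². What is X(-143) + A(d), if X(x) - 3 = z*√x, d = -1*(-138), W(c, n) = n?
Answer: 555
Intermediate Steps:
d = 138
z = 0 (z = 0² = 0)
X(x) = 3 (X(x) = 3 + 0*√x = 3 + 0 = 3)
A(k) = 4*k (A(k) = k*(-1 + 5) = k*4 = 4*k)
X(-143) + A(d) = 3 + 4*138 = 3 + 552 = 555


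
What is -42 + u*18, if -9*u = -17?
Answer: -8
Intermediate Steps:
u = 17/9 (u = -⅑*(-17) = 17/9 ≈ 1.8889)
-42 + u*18 = -42 + (17/9)*18 = -42 + 34 = -8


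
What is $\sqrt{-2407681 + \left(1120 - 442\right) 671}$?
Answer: $i \sqrt{1952743} \approx 1397.4 i$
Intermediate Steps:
$\sqrt{-2407681 + \left(1120 - 442\right) 671} = \sqrt{-2407681 + 678 \cdot 671} = \sqrt{-2407681 + 454938} = \sqrt{-1952743} = i \sqrt{1952743}$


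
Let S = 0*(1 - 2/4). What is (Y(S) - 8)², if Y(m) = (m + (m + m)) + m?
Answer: 64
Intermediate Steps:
S = 0 (S = 0*(1 - 2*¼) = 0*(1 - ½) = 0*(½) = 0)
Y(m) = 4*m (Y(m) = (m + 2*m) + m = 3*m + m = 4*m)
(Y(S) - 8)² = (4*0 - 8)² = (0 - 8)² = (-8)² = 64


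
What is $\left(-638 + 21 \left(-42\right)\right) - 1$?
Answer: $-1521$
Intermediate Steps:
$\left(-638 + 21 \left(-42\right)\right) - 1 = \left(-638 - 882\right) - 1 = -1520 - 1 = -1521$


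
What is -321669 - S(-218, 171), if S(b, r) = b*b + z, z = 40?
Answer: -369233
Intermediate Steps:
S(b, r) = 40 + b² (S(b, r) = b*b + 40 = b² + 40 = 40 + b²)
-321669 - S(-218, 171) = -321669 - (40 + (-218)²) = -321669 - (40 + 47524) = -321669 - 1*47564 = -321669 - 47564 = -369233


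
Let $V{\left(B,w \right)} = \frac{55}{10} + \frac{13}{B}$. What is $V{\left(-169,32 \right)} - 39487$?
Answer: $- \frac{1026521}{26} \approx -39482.0$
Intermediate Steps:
$V{\left(B,w \right)} = \frac{11}{2} + \frac{13}{B}$ ($V{\left(B,w \right)} = 55 \cdot \frac{1}{10} + \frac{13}{B} = \frac{11}{2} + \frac{13}{B}$)
$V{\left(-169,32 \right)} - 39487 = \left(\frac{11}{2} + \frac{13}{-169}\right) - 39487 = \left(\frac{11}{2} + 13 \left(- \frac{1}{169}\right)\right) - 39487 = \left(\frac{11}{2} - \frac{1}{13}\right) - 39487 = \frac{141}{26} - 39487 = - \frac{1026521}{26}$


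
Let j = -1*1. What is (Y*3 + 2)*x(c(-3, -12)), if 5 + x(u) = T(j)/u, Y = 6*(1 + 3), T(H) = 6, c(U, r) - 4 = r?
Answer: -851/2 ≈ -425.50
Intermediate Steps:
c(U, r) = 4 + r
j = -1
Y = 24 (Y = 6*4 = 24)
x(u) = -5 + 6/u
(Y*3 + 2)*x(c(-3, -12)) = (24*3 + 2)*(-5 + 6/(4 - 12)) = (72 + 2)*(-5 + 6/(-8)) = 74*(-5 + 6*(-⅛)) = 74*(-5 - ¾) = 74*(-23/4) = -851/2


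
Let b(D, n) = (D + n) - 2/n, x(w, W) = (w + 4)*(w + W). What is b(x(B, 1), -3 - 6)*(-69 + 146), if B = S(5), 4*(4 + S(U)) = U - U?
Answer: -6083/9 ≈ -675.89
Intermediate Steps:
S(U) = -4 (S(U) = -4 + (U - U)/4 = -4 + (¼)*0 = -4 + 0 = -4)
B = -4
x(w, W) = (4 + w)*(W + w)
b(D, n) = D + n - 2/n
b(x(B, 1), -3 - 6)*(-69 + 146) = (((-4)² + 4*1 + 4*(-4) + 1*(-4)) + (-3 - 6) - 2/(-3 - 6))*(-69 + 146) = ((16 + 4 - 16 - 4) - 9 - 2/(-9))*77 = (0 - 9 - 2*(-⅑))*77 = (0 - 9 + 2/9)*77 = -79/9*77 = -6083/9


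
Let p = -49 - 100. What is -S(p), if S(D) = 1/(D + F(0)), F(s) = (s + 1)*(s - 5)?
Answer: 1/154 ≈ 0.0064935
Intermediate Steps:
p = -149
F(s) = (1 + s)*(-5 + s)
S(D) = 1/(-5 + D) (S(D) = 1/(D + (-5 + 0² - 4*0)) = 1/(D + (-5 + 0 + 0)) = 1/(D - 5) = 1/(-5 + D))
-S(p) = -1/(-5 - 149) = -1/(-154) = -1*(-1/154) = 1/154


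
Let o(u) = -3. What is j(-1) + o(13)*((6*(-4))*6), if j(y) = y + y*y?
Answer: 432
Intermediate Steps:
j(y) = y + y**2
j(-1) + o(13)*((6*(-4))*6) = -(1 - 1) - 3*6*(-4)*6 = -1*0 - (-72)*6 = 0 - 3*(-144) = 0 + 432 = 432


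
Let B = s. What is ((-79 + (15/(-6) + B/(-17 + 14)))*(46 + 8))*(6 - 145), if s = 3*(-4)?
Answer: 581715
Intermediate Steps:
s = -12
B = -12
((-79 + (15/(-6) + B/(-17 + 14)))*(46 + 8))*(6 - 145) = ((-79 + (15/(-6) - 12/(-17 + 14)))*(46 + 8))*(6 - 145) = ((-79 + (15*(-1/6) - 12/(-3)))*54)*(-139) = ((-79 + (-5/2 - 12*(-1/3)))*54)*(-139) = ((-79 + (-5/2 + 4))*54)*(-139) = ((-79 + 3/2)*54)*(-139) = -155/2*54*(-139) = -4185*(-139) = 581715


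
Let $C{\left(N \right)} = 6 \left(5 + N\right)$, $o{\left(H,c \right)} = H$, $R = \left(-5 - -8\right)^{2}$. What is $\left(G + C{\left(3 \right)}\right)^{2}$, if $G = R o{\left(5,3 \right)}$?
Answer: $8649$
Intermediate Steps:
$R = 9$ ($R = \left(-5 + 8\right)^{2} = 3^{2} = 9$)
$G = 45$ ($G = 9 \cdot 5 = 45$)
$C{\left(N \right)} = 30 + 6 N$
$\left(G + C{\left(3 \right)}\right)^{2} = \left(45 + \left(30 + 6 \cdot 3\right)\right)^{2} = \left(45 + \left(30 + 18\right)\right)^{2} = \left(45 + 48\right)^{2} = 93^{2} = 8649$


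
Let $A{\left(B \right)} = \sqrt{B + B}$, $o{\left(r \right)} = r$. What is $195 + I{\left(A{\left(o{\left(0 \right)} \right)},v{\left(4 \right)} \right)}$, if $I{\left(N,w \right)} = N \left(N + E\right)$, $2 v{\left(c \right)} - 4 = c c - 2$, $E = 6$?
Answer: $195$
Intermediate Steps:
$v{\left(c \right)} = 1 + \frac{c^{2}}{2}$ ($v{\left(c \right)} = 2 + \frac{c c - 2}{2} = 2 + \frac{c^{2} - 2}{2} = 2 + \frac{-2 + c^{2}}{2} = 2 + \left(-1 + \frac{c^{2}}{2}\right) = 1 + \frac{c^{2}}{2}$)
$A{\left(B \right)} = \sqrt{2} \sqrt{B}$ ($A{\left(B \right)} = \sqrt{2 B} = \sqrt{2} \sqrt{B}$)
$I{\left(N,w \right)} = N \left(6 + N\right)$ ($I{\left(N,w \right)} = N \left(N + 6\right) = N \left(6 + N\right)$)
$195 + I{\left(A{\left(o{\left(0 \right)} \right)},v{\left(4 \right)} \right)} = 195 + \sqrt{2} \sqrt{0} \left(6 + \sqrt{2} \sqrt{0}\right) = 195 + \sqrt{2} \cdot 0 \left(6 + \sqrt{2} \cdot 0\right) = 195 + 0 \left(6 + 0\right) = 195 + 0 \cdot 6 = 195 + 0 = 195$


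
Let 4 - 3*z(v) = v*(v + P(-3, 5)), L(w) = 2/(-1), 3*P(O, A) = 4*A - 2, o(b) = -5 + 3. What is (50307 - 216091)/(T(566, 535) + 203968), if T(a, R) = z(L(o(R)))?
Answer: -41446/50993 ≈ -0.81278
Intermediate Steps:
o(b) = -2
P(O, A) = -2/3 + 4*A/3 (P(O, A) = (4*A - 2)/3 = (-2 + 4*A)/3 = -2/3 + 4*A/3)
L(w) = -2 (L(w) = 2*(-1) = -2)
z(v) = 4/3 - v*(6 + v)/3 (z(v) = 4/3 - v*(v + (-2/3 + (4/3)*5))/3 = 4/3 - v*(v + (-2/3 + 20/3))/3 = 4/3 - v*(v + 6)/3 = 4/3 - v*(6 + v)/3)
T(a, R) = 4 (T(a, R) = 4/3 - 2*(-2) - 1/3*(-2)**2 = 4/3 + 4 - 1/3*4 = 4/3 + 4 - 4/3 = 4)
(50307 - 216091)/(T(566, 535) + 203968) = (50307 - 216091)/(4 + 203968) = -165784/203972 = -165784*1/203972 = -41446/50993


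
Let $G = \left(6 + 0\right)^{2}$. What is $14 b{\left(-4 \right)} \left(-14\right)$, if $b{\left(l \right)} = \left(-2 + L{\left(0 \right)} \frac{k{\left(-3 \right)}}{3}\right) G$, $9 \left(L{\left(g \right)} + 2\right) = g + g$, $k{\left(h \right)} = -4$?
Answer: $-4704$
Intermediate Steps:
$L{\left(g \right)} = -2 + \frac{2 g}{9}$ ($L{\left(g \right)} = -2 + \frac{g + g}{9} = -2 + \frac{2 g}{9}$)
$G = 36$ ($G = 6^{2} = 36$)
$b{\left(l \right)} = 24$ ($b{\left(l \right)} = \left(-2 + \left(-2 + \frac{2}{9} \cdot 0\right) \left(- \frac{4}{3}\right)\right) 36 = \left(-2 + \left(-2 + 0\right) \left(\left(-4\right) \frac{1}{3}\right)\right) 36 = \left(-2 - - \frac{8}{3}\right) 36 = \left(-2 + \frac{8}{3}\right) 36 = \frac{2}{3} \cdot 36 = 24$)
$14 b{\left(-4 \right)} \left(-14\right) = 14 \cdot 24 \left(-14\right) = 336 \left(-14\right) = -4704$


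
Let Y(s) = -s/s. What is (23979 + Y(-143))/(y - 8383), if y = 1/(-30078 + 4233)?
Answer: -309855705/108329318 ≈ -2.8603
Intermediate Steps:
Y(s) = -1 (Y(s) = -1*1 = -1)
y = -1/25845 (y = 1/(-25845) = -1/25845 ≈ -3.8692e-5)
(23979 + Y(-143))/(y - 8383) = (23979 - 1)/(-1/25845 - 8383) = 23978/(-216658636/25845) = 23978*(-25845/216658636) = -309855705/108329318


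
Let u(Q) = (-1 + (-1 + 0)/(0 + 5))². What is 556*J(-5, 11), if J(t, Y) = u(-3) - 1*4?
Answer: -35584/25 ≈ -1423.4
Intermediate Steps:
u(Q) = 36/25 (u(Q) = (-1 - 1/5)² = (-1 - 1*⅕)² = (-1 - ⅕)² = (-6/5)² = 36/25)
J(t, Y) = -64/25 (J(t, Y) = 36/25 - 1*4 = 36/25 - 4 = -64/25)
556*J(-5, 11) = 556*(-64/25) = -35584/25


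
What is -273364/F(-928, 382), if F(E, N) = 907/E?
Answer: 253681792/907 ≈ 2.7969e+5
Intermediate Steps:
-273364/F(-928, 382) = -273364/(907/(-928)) = -273364/(907*(-1/928)) = -273364/(-907/928) = -273364*(-928/907) = 253681792/907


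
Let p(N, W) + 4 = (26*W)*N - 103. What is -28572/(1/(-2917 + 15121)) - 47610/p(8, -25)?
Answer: -616837349202/1769 ≈ -3.4869e+8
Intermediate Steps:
p(N, W) = -107 + 26*N*W (p(N, W) = -4 + ((26*W)*N - 103) = -4 + (26*N*W - 103) = -4 + (-103 + 26*N*W) = -107 + 26*N*W)
-28572/(1/(-2917 + 15121)) - 47610/p(8, -25) = -28572/(1/(-2917 + 15121)) - 47610/(-107 + 26*8*(-25)) = -28572/(1/12204) - 47610/(-107 - 5200) = -28572/1/12204 - 47610/(-5307) = -28572*12204 - 47610*(-1/5307) = -348692688 + 15870/1769 = -616837349202/1769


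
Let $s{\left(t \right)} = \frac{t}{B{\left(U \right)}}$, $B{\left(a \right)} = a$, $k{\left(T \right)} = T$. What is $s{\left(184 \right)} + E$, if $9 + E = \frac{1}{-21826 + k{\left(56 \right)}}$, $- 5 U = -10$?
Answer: $\frac{1806909}{21770} \approx 83.0$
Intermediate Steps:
$U = 2$ ($U = \left(- \frac{1}{5}\right) \left(-10\right) = 2$)
$E = - \frac{195931}{21770}$ ($E = -9 + \frac{1}{-21826 + 56} = -9 + \frac{1}{-21770} = -9 - \frac{1}{21770} = - \frac{195931}{21770} \approx -9.0$)
$s{\left(t \right)} = \frac{t}{2}$
$s{\left(184 \right)} + E = \frac{1}{2} \cdot 184 - \frac{195931}{21770} = 92 - \frac{195931}{21770} = \frac{1806909}{21770}$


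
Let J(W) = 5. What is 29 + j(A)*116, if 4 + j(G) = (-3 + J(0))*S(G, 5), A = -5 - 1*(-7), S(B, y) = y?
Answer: 725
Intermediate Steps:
A = 2 (A = -5 + 7 = 2)
j(G) = 6 (j(G) = -4 + (-3 + 5)*5 = -4 + 2*5 = -4 + 10 = 6)
29 + j(A)*116 = 29 + 6*116 = 29 + 696 = 725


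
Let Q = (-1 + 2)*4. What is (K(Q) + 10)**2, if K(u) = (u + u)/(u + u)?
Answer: 121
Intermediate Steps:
Q = 4 (Q = 1*4 = 4)
K(u) = 1 (K(u) = (2*u)/((2*u)) = (2*u)*(1/(2*u)) = 1)
(K(Q) + 10)**2 = (1 + 10)**2 = 11**2 = 121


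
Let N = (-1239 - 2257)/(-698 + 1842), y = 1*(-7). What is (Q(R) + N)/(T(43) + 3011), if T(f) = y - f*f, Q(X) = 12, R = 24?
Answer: 1279/165165 ≈ 0.0077438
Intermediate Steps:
y = -7
N = -437/143 (N = -3496/1144 = -3496*1/1144 = -437/143 ≈ -3.0559)
T(f) = -7 - f² (T(f) = -7 - f*f = -7 - f²)
(Q(R) + N)/(T(43) + 3011) = (12 - 437/143)/((-7 - 1*43²) + 3011) = 1279/(143*((-7 - 1*1849) + 3011)) = 1279/(143*((-7 - 1849) + 3011)) = 1279/(143*(-1856 + 3011)) = (1279/143)/1155 = (1279/143)*(1/1155) = 1279/165165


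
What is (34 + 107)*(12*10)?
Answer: 16920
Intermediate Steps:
(34 + 107)*(12*10) = 141*120 = 16920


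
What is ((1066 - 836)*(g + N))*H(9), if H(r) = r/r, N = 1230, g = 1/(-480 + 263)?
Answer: 61389070/217 ≈ 2.8290e+5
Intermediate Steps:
g = -1/217 (g = 1/(-217) = -1/217 ≈ -0.0046083)
H(r) = 1
((1066 - 836)*(g + N))*H(9) = ((1066 - 836)*(-1/217 + 1230))*1 = (230*(266909/217))*1 = (61389070/217)*1 = 61389070/217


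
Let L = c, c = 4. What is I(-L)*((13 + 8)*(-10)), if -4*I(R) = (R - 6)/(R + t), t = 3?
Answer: 525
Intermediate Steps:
L = 4
I(R) = -(-6 + R)/(4*(3 + R)) (I(R) = -(R - 6)/(4*(R + 3)) = -(-6 + R)/(4*(3 + R)))
I(-L)*((13 + 8)*(-10)) = ((6 - (-1)*4)/(4*(3 - 1*4)))*((13 + 8)*(-10)) = ((6 - 1*(-4))/(4*(3 - 4)))*(21*(-10)) = ((¼)*(6 + 4)/(-1))*(-210) = ((¼)*(-1)*10)*(-210) = -5/2*(-210) = 525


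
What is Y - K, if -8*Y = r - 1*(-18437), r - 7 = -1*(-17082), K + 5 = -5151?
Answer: 2861/4 ≈ 715.25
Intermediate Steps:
K = -5156 (K = -5 - 5151 = -5156)
r = 17089 (r = 7 - 1*(-17082) = 7 + 17082 = 17089)
Y = -17763/4 (Y = -(17089 - 1*(-18437))/8 = -(17089 + 18437)/8 = -⅛*35526 = -17763/4 ≈ -4440.8)
Y - K = -17763/4 - 1*(-5156) = -17763/4 + 5156 = 2861/4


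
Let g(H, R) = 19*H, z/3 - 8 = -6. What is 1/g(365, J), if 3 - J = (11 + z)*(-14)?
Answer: 1/6935 ≈ 0.00014420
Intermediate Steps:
z = 6 (z = 24 + 3*(-6) = 24 - 18 = 6)
J = 241 (J = 3 - (11 + 6)*(-14) = 3 - 17*(-14) = 3 - 1*(-238) = 3 + 238 = 241)
1/g(365, J) = 1/(19*365) = 1/6935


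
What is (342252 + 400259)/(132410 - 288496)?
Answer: -106073/22298 ≈ -4.7571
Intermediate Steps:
(342252 + 400259)/(132410 - 288496) = 742511/(-156086) = 742511*(-1/156086) = -106073/22298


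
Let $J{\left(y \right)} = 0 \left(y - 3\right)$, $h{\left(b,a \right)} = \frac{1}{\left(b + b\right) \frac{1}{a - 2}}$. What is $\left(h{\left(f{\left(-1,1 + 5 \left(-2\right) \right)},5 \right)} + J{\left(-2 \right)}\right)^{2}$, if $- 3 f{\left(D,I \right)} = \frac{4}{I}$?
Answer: $\frac{6561}{64} \approx 102.52$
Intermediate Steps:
$f{\left(D,I \right)} = - \frac{4}{3 I}$ ($f{\left(D,I \right)} = - \frac{4 \frac{1}{I}}{3} = - \frac{4}{3 I}$)
$h{\left(b,a \right)} = \frac{-2 + a}{2 b}$ ($h{\left(b,a \right)} = \frac{1}{2 b \frac{1}{-2 + a}} = \frac{-2 + a}{2 b}$)
$J{\left(y \right)} = 0$ ($J{\left(y \right)} = 0 \left(-3 + y\right) = 0$)
$\left(h{\left(f{\left(-1,1 + 5 \left(-2\right) \right)},5 \right)} + J{\left(-2 \right)}\right)^{2} = \left(\frac{-2 + 5}{2 \left(- \frac{4}{3 \left(1 + 5 \left(-2\right)\right)}\right)} + 0\right)^{2} = \left(\frac{1}{2} \frac{1}{\left(- \frac{4}{3}\right) \frac{1}{1 - 10}} \cdot 3 + 0\right)^{2} = \left(\frac{1}{2} \frac{1}{\left(- \frac{4}{3}\right) \frac{1}{-9}} \cdot 3 + 0\right)^{2} = \left(\frac{1}{2} \frac{1}{\left(- \frac{4}{3}\right) \left(- \frac{1}{9}\right)} 3 + 0\right)^{2} = \left(\frac{1}{2} \frac{1}{\frac{4}{27}} \cdot 3 + 0\right)^{2} = \left(\frac{1}{2} \cdot \frac{27}{4} \cdot 3 + 0\right)^{2} = \left(\frac{81}{8} + 0\right)^{2} = \left(\frac{81}{8}\right)^{2} = \frac{6561}{64}$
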